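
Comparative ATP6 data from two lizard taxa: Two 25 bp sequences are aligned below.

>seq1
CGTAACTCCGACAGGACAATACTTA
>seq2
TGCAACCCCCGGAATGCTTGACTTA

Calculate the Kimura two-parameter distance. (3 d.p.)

0.800

Of 25 sites, 6 differences are transitions and 6 are transversions, so P = 6/25 = 0.24 and Q = 6/25 = 0.24.
Under the Kimura two-parameter model, d = −½ ln(1 − 2P − Q) − ¼ ln(1 − 2Q).
1 − 2P − Q = 0.28, giving −½ ln(0.28) = 0.636483.
1 − 2Q = 0.52, giving −¼ ln(0.52) = 0.163482.
d = 0.636483 + 0.163482 = 0.799965.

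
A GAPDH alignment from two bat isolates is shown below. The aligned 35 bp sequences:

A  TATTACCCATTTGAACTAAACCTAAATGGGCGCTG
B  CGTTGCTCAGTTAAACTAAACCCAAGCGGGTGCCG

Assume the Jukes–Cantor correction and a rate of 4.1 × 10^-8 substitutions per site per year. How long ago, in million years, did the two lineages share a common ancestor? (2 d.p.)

The sequences differ at 11 of 35 sites, so p = 11/35 ≈ 0.314286.
d = −(3/4) ln(1 − 4p/3) = −0.75 ln(1 − 0.419048) = −0.75 ln(0.580952)
  = −0.75 × (-0.543087) = 0.407315 substitutions/site.
Under a molecular clock d = 2μt, so t = d/(2μ) = 0.407315 / (2 × 4.1 × 10^-8) = 4.97 million years.

4.97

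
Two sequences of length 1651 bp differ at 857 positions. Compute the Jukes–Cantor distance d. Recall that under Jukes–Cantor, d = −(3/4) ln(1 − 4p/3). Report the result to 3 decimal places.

p = 857/1651 ≈ 0.519079.
d = −(3/4) ln(1 − 4p/3) = −0.75 ln(1 − 0.692105) = −0.75 ln(0.307895)
  = −0.75 × (-1.177996) = 0.883497 substitutions/site.

0.883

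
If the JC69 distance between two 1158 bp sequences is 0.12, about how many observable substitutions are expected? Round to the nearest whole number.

128

Invert JC69: p = (3/4)(1 − e^(−4d/3)) = 0.75 × (1 − e^(-0.16)) = 0.75 × (1 − 0.852144) = 0.110892.
Expected differing sites = pL ≈ 0.110892 × 1158 = 128.412936 ≈ 128.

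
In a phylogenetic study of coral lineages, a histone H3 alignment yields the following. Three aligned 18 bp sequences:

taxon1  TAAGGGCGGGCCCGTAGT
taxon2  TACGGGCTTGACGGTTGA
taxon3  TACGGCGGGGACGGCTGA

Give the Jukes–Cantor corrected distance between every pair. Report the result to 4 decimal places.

d(taxon1,taxon2) = 0.5482, d(taxon1,taxon3) = 0.6735, d(taxon2,taxon3) = 0.3470

taxon1–taxon2: 7/18 sites differ → p ≈ 0.388889, d = −0.75 ln(1 − 0.518519) = 0.548166 ≈ 0.5482.
taxon1–taxon3: 8/18 sites differ → p ≈ 0.444444, d = −0.75 ln(1 − 0.592592) = 0.673455 ≈ 0.6735.
taxon2–taxon3: 5/18 sites differ → p ≈ 0.277778, d = −0.75 ln(1 − 0.370371) = 0.346968 ≈ 0.3470.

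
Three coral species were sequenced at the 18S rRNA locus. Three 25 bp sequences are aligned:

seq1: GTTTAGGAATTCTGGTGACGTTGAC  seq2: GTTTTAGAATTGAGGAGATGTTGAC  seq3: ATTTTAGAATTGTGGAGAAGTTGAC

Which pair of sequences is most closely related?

seq2 and seq3

seq1–seq2: 6/25 differ, p = 0.240, d = 0.289.
seq1–seq3: 6/25 differ, p = 0.240, d = 0.289.
seq2–seq3: 3/25 differ, p = 0.120, d = 0.131.
The smallest distance is between seq2 and seq3.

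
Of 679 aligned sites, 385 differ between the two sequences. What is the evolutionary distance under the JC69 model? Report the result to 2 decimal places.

1.06

p = 385/679 ≈ 0.56701.
d = −(3/4) ln(1 − 4p/3) = −0.75 ln(1 − 0.756013) = −0.75 ln(0.243987)
  = −0.75 × (-1.410640) = 1.057980 substitutions/site.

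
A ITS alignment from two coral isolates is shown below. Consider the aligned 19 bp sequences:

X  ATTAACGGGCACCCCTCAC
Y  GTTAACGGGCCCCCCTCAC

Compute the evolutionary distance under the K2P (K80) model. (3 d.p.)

0.114

Of 19 sites, 1 differences are transitions and 1 are transversions, so P = 1/19 ≈ 0.052632 and Q = 1/19 ≈ 0.052632.
Under the Kimura two-parameter model, d = −½ ln(1 − 2P − Q) − ¼ ln(1 − 2Q).
1 − 2P − Q = 0.842104, giving −½ ln(0.842104) = 0.085926.
1 − 2Q = 0.894736, giving −¼ ln(0.894736) = 0.027807.
d = 0.085926 + 0.027807 = 0.113733.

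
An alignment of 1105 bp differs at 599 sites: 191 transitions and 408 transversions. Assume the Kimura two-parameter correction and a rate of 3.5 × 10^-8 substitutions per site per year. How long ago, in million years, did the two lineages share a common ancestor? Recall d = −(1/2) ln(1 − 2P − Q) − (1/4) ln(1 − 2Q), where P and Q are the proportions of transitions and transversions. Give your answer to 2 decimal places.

13.75

P = 191/1105 ≈ 0.172851 and Q = 408/1105 ≈ 0.369231.
Under the Kimura two-parameter model, d = −½ ln(1 − 2P − Q) − ¼ ln(1 − 2Q).
1 − 2P − Q = 0.285067, giving −½ ln(0.285067) = 0.627516.
1 − 2Q = 0.261538, giving −¼ ln(0.261538) = 0.335294.
d = 0.627516 + 0.335294 = 0.962810.
Under a molecular clock d = 2μt, so t = d/(2μ) = 0.962810 / (2 × 3.5 × 10^-8) = 13.75 million years.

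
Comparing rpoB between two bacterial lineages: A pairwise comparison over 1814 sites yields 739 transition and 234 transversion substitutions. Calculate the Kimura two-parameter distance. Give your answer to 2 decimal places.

1.51

P = 739/1814 ≈ 0.407387 and Q = 234/1814 ≈ 0.128997.
Under the Kimura two-parameter model, d = −½ ln(1 − 2P − Q) − ¼ ln(1 − 2Q).
1 − 2P − Q = 0.056229, giving −½ ln(0.056229) = 1.439161.
1 − 2Q = 0.742006, giving −¼ ln(0.742006) = 0.074599.
d = 1.439161 + 0.074599 = 1.513760.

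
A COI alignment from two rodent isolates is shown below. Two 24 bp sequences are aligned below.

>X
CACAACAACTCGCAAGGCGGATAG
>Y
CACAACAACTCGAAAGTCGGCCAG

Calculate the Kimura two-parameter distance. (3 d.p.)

Of 24 sites, 1 differences are transitions and 3 are transversions, so P = 1/24 ≈ 0.041667 and Q = 3/24 = 0.125.
Under the Kimura two-parameter model, d = −½ ln(1 − 2P − Q) − ¼ ln(1 − 2Q).
1 − 2P − Q = 0.791666, giving −½ ln(0.791666) = 0.116808.
1 − 2Q = 0.75, giving −¼ ln(0.75) = 0.071921.
d = 0.116808 + 0.071921 = 0.188729.

0.189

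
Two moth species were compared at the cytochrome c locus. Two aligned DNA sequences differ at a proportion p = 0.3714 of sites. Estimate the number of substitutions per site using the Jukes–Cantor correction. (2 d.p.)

d = −(3/4) ln(1 − 4p/3) = −0.75 ln(1 − 0.4952) = −0.75 ln(0.5048)
  = −0.75 × (-0.683593) = 0.512695 substitutions/site.

0.51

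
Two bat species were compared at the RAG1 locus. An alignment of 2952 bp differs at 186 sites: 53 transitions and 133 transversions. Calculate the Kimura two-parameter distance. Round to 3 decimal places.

0.066

P = 53/2952 ≈ 0.017954 and Q = 133/2952 ≈ 0.045054.
Under the Kimura two-parameter model, d = −½ ln(1 − 2P − Q) − ¼ ln(1 − 2Q).
1 − 2P − Q = 0.919038, giving −½ ln(0.919038) = 0.042214.
1 − 2Q = 0.909892, giving −¼ ln(0.909892) = 0.023607.
d = 0.042214 + 0.023607 = 0.065821.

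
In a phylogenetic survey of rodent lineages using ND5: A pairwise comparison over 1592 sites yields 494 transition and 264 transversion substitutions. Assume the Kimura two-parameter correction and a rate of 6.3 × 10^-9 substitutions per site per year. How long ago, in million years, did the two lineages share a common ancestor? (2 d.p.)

P = 494/1592 ≈ 0.310302 and Q = 264/1592 ≈ 0.165829.
Under the Kimura two-parameter model, d = −½ ln(1 − 2P − Q) − ¼ ln(1 − 2Q).
1 − 2P − Q = 0.213567, giving −½ ln(0.213567) = 0.771902.
1 − 2Q = 0.668342, giving −¼ ln(0.668342) = 0.100739.
d = 0.771902 + 0.100739 = 0.872641.
Under a molecular clock d = 2μt, so t = d/(2μ) = 0.872641 / (2 × 6.3 × 10^-9) = 69.26 million years.

69.26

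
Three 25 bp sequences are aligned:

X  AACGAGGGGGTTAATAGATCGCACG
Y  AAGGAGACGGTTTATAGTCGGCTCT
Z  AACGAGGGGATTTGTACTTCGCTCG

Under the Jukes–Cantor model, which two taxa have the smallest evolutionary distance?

X–Y: 9/25 differ, p = 0.360, d = 0.490.
X–Z: 6/25 differ, p = 0.240, d = 0.289.
Y–Z: 9/25 differ, p = 0.360, d = 0.490.
The smallest distance is between X and Z.

X and Z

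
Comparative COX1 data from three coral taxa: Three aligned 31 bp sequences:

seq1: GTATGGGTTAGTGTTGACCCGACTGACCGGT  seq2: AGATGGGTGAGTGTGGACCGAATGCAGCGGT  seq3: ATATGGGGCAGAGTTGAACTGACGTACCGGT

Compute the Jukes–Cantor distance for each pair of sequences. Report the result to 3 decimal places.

seq1–seq2: 10/31 sites differ → p ≈ 0.322581, d = −0.75 ln(1 − 0.430108) = 0.421731 ≈ 0.422.
seq1–seq3: 8/31 sites differ → p ≈ 0.258065, d = −0.75 ln(1 − 0.344087) = 0.316295 ≈ 0.316.
seq2–seq3: 11/31 sites differ → p ≈ 0.354839, d = −0.75 ln(1 − 0.473119) = 0.480585 ≈ 0.481.

d(seq1,seq2) = 0.422, d(seq1,seq3) = 0.316, d(seq2,seq3) = 0.481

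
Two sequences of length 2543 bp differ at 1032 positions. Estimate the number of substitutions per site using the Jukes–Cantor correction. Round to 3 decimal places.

0.584

p = 1032/2543 ≈ 0.40582.
d = −(3/4) ln(1 − 4p/3) = −0.75 ln(1 − 0.541093) = −0.75 ln(0.458907)
  = −0.75 × (-0.778908) = 0.584181 substitutions/site.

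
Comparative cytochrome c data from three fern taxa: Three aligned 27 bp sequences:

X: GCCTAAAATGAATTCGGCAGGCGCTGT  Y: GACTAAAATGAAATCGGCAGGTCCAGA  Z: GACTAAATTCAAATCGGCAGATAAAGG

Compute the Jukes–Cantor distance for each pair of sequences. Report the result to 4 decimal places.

d(X,Y) = 0.2635, d(X,Z) = 0.5107, d(Y,Z) = 0.2635

X–Y: 6/27 sites differ → p ≈ 0.222222, d = −0.75 ln(1 − 0.296296) = 0.263548 ≈ 0.2635.
X–Z: 10/27 sites differ → p ≈ 0.37037, d = −0.75 ln(1 − 0.493827) = 0.510658 ≈ 0.5107.
Y–Z: 6/27 sites differ → p ≈ 0.222222, d = −0.75 ln(1 − 0.296296) = 0.263548 ≈ 0.2635.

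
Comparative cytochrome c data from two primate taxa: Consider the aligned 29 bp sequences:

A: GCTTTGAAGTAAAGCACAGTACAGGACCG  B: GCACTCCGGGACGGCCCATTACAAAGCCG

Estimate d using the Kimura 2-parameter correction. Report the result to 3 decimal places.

Of 29 sites, 6 differences are transitions and 7 are transversions, so P = 6/29 ≈ 0.206897 and Q = 7/29 ≈ 0.241379.
Under the Kimura two-parameter model, d = −½ ln(1 − 2P − Q) − ¼ ln(1 − 2Q).
1 − 2P − Q = 0.344827, giving −½ ln(0.344827) = 0.532356.
1 − 2Q = 0.517242, giving −¼ ln(0.517242) = 0.164811.
d = 0.532356 + 0.164811 = 0.697167.

0.697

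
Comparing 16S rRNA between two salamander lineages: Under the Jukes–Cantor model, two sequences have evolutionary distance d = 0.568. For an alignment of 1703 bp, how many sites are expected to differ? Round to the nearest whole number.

Invert JC69: p = (3/4)(1 − e^(−4d/3)) = 0.75 × (1 − e^(-0.757333)) = 0.75 × (1 − 0.468915) = 0.398314.
Expected differing sites = pL ≈ 0.398314 × 1703 = 678.328742 ≈ 678.

678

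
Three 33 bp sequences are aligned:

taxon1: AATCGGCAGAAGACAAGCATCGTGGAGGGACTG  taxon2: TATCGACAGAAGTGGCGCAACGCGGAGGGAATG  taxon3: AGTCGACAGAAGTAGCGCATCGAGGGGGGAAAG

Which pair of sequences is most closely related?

taxon2 and taxon3

taxon1–taxon2: 9/33 differ, p = 0.273, d = 0.339.
taxon1–taxon3: 10/33 differ, p = 0.303, d = 0.388.
taxon2–taxon3: 7/33 differ, p = 0.212, d = 0.249.
The smallest distance is between taxon2 and taxon3.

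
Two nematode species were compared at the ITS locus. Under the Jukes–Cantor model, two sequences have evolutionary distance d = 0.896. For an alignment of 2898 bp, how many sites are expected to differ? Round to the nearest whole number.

1515

Invert JC69: p = (3/4)(1 − e^(−4d/3)) = 0.75 × (1 − e^(-1.194667)) = 0.75 × (1 − 0.302805) = 0.522896.
Expected differing sites = pL ≈ 0.522896 × 2898 = 1515.352608 ≈ 1515.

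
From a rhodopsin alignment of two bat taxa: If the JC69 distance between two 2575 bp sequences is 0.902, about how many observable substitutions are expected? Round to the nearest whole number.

Invert JC69: p = (3/4)(1 − e^(−4d/3)) = 0.75 × (1 − e^(-1.202667)) = 0.75 × (1 − 0.300392) = 0.524706.
Expected differing sites = pL ≈ 0.524706 × 2575 = 1351.11795 ≈ 1351.

1351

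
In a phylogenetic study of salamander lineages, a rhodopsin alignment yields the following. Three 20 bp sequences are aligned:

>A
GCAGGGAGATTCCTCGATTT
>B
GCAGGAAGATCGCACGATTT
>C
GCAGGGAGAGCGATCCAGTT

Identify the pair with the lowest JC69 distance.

A and B

A–B: 4/20 differ, p = 0.200, d = 0.233.
A–C: 6/20 differ, p = 0.300, d = 0.383.
B–C: 6/20 differ, p = 0.300, d = 0.383.
The smallest distance is between A and B.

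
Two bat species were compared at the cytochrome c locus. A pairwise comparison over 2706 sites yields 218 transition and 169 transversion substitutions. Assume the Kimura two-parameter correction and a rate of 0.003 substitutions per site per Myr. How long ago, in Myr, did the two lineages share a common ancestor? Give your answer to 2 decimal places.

26.65

P = 218/2706 ≈ 0.080562 and Q = 169/2706 ≈ 0.062454.
Under the Kimura two-parameter model, d = −½ ln(1 − 2P − Q) − ¼ ln(1 − 2Q).
1 − 2P − Q = 0.776422, giving −½ ln(0.776422) = 0.126530.
1 − 2Q = 0.875092, giving −¼ ln(0.875092) = 0.033357.
d = 0.126530 + 0.033357 = 0.159887.
Under a molecular clock d = 2μt, so t = d/(2μ) = 0.159887 / (2 × 0.003) = 26.65 Myr.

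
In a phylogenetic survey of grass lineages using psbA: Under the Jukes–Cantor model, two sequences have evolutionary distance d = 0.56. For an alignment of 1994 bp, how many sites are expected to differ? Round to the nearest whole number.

Invert JC69: p = (3/4)(1 − e^(−4d/3)) = 0.75 × (1 − e^(-0.746667)) = 0.75 × (1 − 0.473944) = 0.394542.
Expected differing sites = pL ≈ 0.394542 × 1994 = 786.716748 ≈ 787.

787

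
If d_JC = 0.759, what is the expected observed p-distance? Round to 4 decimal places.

p = (3/4)(1 − e^(−4d/3)) = 0.75 × (1 − e^(-1.012)) = 0.75 × (1 − 0.363491) = 0.477382.

0.4774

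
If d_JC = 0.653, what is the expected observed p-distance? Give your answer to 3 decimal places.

0.436

p = (3/4)(1 − e^(−4d/3)) = 0.75 × (1 − e^(-0.870667)) = 0.75 × (1 − 0.418672) = 0.435996.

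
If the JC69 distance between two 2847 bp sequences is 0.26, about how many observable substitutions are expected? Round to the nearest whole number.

Invert JC69: p = (3/4)(1 − e^(−4d/3)) = 0.75 × (1 − e^(-0.346667)) = 0.75 × (1 − 0.707041) = 0.219719.
Expected differing sites = pL ≈ 0.219719 × 2847 = 625.539993 ≈ 626.

626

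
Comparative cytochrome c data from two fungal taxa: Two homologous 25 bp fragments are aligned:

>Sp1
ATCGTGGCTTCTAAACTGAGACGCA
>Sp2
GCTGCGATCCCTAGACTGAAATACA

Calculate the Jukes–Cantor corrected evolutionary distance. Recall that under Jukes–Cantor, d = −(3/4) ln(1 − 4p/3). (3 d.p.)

The sequences differ at 12 of 25 sites, so p = 12/25 = 0.48.
d = −(3/4) ln(1 − 4p/3) = −0.75 ln(1 − 0.64) = −0.75 ln(0.36)
  = −0.75 × (-1.021651) = 0.766238 substitutions/site.

0.766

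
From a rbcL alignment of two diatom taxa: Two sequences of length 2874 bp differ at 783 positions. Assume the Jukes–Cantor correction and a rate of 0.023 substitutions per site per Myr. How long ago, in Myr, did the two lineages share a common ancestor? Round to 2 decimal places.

7.36

p = 783/2874 ≈ 0.272443.
d = −(3/4) ln(1 − 4p/3) = −0.75 ln(1 − 0.363257) = −0.75 ln(0.636743)
  = −0.75 × (-0.451389) = 0.338542 substitutions/site.
Under a molecular clock d = 2μt, so t = d/(2μ) = 0.338542 / (2 × 0.023) = 7.36 Myr.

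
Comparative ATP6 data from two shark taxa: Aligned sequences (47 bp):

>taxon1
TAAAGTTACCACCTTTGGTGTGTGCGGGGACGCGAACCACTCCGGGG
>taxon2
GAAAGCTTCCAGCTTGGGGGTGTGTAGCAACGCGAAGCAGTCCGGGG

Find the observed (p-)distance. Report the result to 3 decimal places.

The sequences differ at 12 of 47 positions.
p = 12/47 = 0.255319… ≈ 0.255 (to 3 d.p.).

0.255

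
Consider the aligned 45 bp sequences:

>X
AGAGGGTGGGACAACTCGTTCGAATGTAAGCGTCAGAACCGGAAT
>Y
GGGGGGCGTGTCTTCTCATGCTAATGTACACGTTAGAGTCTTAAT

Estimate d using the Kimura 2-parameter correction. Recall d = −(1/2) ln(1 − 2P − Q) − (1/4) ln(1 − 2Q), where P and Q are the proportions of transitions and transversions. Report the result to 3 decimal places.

0.533

Of 45 sites, 8 differences are transitions and 9 are transversions, so P = 8/45 ≈ 0.177778 and Q = 9/45 = 0.2.
Under the Kimura two-parameter model, d = −½ ln(1 − 2P − Q) − ¼ ln(1 − 2Q).
1 − 2P − Q = 0.444444, giving −½ ln(0.444444) = 0.405466.
1 − 2Q = 0.6, giving −¼ ln(0.6) = 0.127706.
d = 0.405466 + 0.127706 = 0.533172.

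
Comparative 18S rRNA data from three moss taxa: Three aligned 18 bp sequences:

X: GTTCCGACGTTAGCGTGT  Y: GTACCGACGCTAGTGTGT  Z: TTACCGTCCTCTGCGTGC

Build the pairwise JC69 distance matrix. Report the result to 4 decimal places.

d(X,Y) = 0.1885, d(X,Z) = 0.5482, d(Y,Z) = 0.6735

X–Y: 3/18 sites differ → p ≈ 0.166667, d = −0.75 ln(1 − 0.222223) = 0.188487 ≈ 0.1885.
X–Z: 7/18 sites differ → p ≈ 0.388889, d = −0.75 ln(1 − 0.518519) = 0.548166 ≈ 0.5482.
Y–Z: 8/18 sites differ → p ≈ 0.444444, d = −0.75 ln(1 − 0.592592) = 0.673455 ≈ 0.6735.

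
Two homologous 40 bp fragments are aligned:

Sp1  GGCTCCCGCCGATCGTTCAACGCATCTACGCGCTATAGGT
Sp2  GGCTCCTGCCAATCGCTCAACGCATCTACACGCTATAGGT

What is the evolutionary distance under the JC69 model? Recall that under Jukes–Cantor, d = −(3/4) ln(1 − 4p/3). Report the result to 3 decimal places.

The sequences differ at 4 of 40 sites (7, 11, 16, 30), so p = 4/40 = 0.1.
d = −(3/4) ln(1 − 4p/3) = −0.75 ln(1 − 0.133333) = −0.75 ln(0.866667)
  = −0.75 × (-0.143100) = 0.107325 substitutions/site.

0.107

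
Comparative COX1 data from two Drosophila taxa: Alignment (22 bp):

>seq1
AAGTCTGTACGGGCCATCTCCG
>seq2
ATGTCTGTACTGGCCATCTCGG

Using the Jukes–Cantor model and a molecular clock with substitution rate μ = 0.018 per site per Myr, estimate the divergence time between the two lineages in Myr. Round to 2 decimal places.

The sequences differ at 3 of 22 sites (2, 11, 21), so p = 3/22 ≈ 0.136364.
d = −(3/4) ln(1 − 4p/3) = −0.75 ln(1 − 0.181819) = −0.75 ln(0.818181)
  = −0.75 × (-0.200672) = 0.150504 substitutions/site.
Under a molecular clock d = 2μt, so t = d/(2μ) = 0.150504 / (2 × 0.018) = 4.18 Myr.

4.18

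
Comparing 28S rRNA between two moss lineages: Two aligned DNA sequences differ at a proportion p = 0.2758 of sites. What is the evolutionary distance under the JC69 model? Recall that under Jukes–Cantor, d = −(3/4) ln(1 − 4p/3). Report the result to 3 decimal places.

d = −(3/4) ln(1 − 4p/3) = −0.75 ln(1 − 0.367733) = −0.75 ln(0.632267)
  = −0.75 × (-0.458444) = 0.343833 substitutions/site.

0.344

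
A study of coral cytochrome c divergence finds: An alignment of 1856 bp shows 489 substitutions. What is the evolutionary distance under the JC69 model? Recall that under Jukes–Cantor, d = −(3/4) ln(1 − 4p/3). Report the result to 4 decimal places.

p = 489/1856 ≈ 0.26347.
d = −(3/4) ln(1 − 4p/3) = −0.75 ln(1 − 0.351293) = −0.75 ln(0.648707)
  = −0.75 × (-0.432774) = 0.324581 substitutions/site.

0.3246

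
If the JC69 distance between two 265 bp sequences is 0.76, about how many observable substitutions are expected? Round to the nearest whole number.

Invert JC69: p = (3/4)(1 − e^(−4d/3)) = 0.75 × (1 − e^(-1.013333)) = 0.75 × (1 − 0.363007) = 0.477745.
Expected differing sites = pL ≈ 0.477745 × 265 = 126.602425 ≈ 127.

127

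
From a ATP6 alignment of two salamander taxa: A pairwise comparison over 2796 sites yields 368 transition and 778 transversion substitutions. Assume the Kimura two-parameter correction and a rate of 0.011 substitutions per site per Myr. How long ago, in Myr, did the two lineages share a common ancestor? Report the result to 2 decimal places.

26.96

P = 368/2796 ≈ 0.131617 and Q = 778/2796 ≈ 0.278255.
Under the Kimura two-parameter model, d = −½ ln(1 − 2P − Q) − ¼ ln(1 − 2Q).
1 − 2P − Q = 0.458511, giving −½ ln(0.458511) = 0.389885.
1 − 2Q = 0.44349, giving −¼ ln(0.44349) = 0.203270.
d = 0.389885 + 0.203270 = 0.593155.
Under a molecular clock d = 2μt, so t = d/(2μ) = 0.593155 / (2 × 0.011) = 26.96 Myr.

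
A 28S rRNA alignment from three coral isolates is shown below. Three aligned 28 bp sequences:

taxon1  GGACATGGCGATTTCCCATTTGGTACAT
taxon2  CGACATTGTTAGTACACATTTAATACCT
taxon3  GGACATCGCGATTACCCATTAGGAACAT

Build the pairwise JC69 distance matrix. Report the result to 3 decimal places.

d(taxon1,taxon2) = 0.485, d(taxon1,taxon3) = 0.158, d(taxon2,taxon3) = 0.556

taxon1–taxon2: 10/28 sites differ → p ≈ 0.357143, d = −0.75 ln(1 − 0.476191) = 0.484971 ≈ 0.485.
taxon1–taxon3: 4/28 sites differ → p ≈ 0.142857, d = −0.75 ln(1 − 0.190476) = 0.158482 ≈ 0.158.
taxon2–taxon3: 11/28 sites differ → p ≈ 0.392857, d = −0.75 ln(1 − 0.523809) = 0.556452 ≈ 0.556.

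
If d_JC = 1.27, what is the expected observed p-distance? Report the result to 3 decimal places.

0.612

p = (3/4)(1 − e^(−4d/3)) = 0.75 × (1 − e^(-1.693333)) = 0.75 × (1 − 0.183906) = 0.612071.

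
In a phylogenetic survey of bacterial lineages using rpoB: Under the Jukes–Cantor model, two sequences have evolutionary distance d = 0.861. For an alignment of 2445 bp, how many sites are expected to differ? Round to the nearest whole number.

1252

Invert JC69: p = (3/4)(1 − e^(−4d/3)) = 0.75 × (1 − e^(-1.148)) = 0.75 × (1 − 0.317271) = 0.512047.
Expected differing sites = pL ≈ 0.512047 × 2445 = 1251.954915 ≈ 1252.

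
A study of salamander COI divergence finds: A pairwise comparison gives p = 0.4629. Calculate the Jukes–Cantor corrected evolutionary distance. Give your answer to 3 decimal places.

d = −(3/4) ln(1 − 4p/3) = −0.75 ln(1 − 0.6172) = −0.75 ln(0.3828)
  = −0.75 × (-0.960243) = 0.720182 substitutions/site.

0.720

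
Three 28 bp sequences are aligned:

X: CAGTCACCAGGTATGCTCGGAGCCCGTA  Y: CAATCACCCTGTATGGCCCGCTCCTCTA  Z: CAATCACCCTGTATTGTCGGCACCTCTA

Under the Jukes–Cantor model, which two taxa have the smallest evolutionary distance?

X–Y: 10/28 differ, p = 0.357, d = 0.485.
X–Z: 9/28 differ, p = 0.321, d = 0.420.
Y–Z: 4/28 differ, p = 0.143, d = 0.158.
The smallest distance is between Y and Z.

Y and Z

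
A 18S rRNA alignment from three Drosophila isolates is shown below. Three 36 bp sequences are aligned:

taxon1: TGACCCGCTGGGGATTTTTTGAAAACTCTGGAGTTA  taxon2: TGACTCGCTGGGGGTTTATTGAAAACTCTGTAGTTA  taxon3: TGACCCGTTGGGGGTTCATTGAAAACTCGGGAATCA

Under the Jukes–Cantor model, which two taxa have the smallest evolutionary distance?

taxon1 and taxon2

taxon1–taxon2: 4/36 differ, p = 0.111, d = 0.120.
taxon1–taxon3: 7/36 differ, p = 0.194, d = 0.225.
taxon2–taxon3: 7/36 differ, p = 0.194, d = 0.225.
The smallest distance is between taxon1 and taxon2.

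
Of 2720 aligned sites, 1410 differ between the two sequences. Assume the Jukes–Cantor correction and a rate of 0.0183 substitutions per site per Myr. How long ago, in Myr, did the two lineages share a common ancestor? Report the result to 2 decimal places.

p = 1410/2720 ≈ 0.518382.
d = −(3/4) ln(1 − 4p/3) = −0.75 ln(1 − 0.691176) = −0.75 ln(0.308824)
  = −0.75 × (-1.174984) = 0.881238 substitutions/site.
Under a molecular clock d = 2μt, so t = d/(2μ) = 0.881238 / (2 × 0.0183) = 24.08 Myr.

24.08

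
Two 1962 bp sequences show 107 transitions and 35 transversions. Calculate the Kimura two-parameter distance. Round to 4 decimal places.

P = 107/1962 ≈ 0.054536 and Q = 35/1962 ≈ 0.017839.
Under the Kimura two-parameter model, d = −½ ln(1 − 2P − Q) − ¼ ln(1 − 2Q).
1 − 2P − Q = 0.873089, giving −½ ln(0.873089) = 0.067859.
1 − 2Q = 0.964322, giving −¼ ln(0.964322) = 0.009083.
d = 0.067859 + 0.009083 = 0.076942.

0.0769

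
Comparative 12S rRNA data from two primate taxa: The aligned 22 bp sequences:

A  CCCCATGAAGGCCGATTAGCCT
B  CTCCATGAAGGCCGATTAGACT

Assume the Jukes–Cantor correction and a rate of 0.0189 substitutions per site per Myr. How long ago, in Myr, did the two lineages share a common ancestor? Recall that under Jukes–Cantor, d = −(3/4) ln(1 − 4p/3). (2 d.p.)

2.56

The sequences differ at 2 of 22 sites (2, 20), so p = 2/22 ≈ 0.090909.
d = −(3/4) ln(1 − 4p/3) = −0.75 ln(1 − 0.121212) = −0.75 ln(0.878788)
  = −0.75 × (-0.129212) = 0.096909 substitutions/site.
Under a molecular clock d = 2μt, so t = d/(2μ) = 0.096909 / (2 × 0.0189) = 2.56 Myr.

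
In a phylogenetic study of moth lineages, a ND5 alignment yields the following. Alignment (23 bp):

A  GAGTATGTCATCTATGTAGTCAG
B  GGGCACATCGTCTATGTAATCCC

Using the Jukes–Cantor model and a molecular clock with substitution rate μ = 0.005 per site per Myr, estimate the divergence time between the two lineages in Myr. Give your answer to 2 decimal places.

46.74

The sequences differ at 8 of 23 sites (2, 4, 6, 7, 10, 19, 22, 23), so p = 8/23 ≈ 0.347826.
d = −(3/4) ln(1 − 4p/3) = −0.75 ln(1 − 0.463768) = −0.75 ln(0.536232)
  = −0.75 × (-0.623188) = 0.467391 substitutions/site.
Under a molecular clock d = 2μt, so t = d/(2μ) = 0.467391 / (2 × 0.005) = 46.74 Myr.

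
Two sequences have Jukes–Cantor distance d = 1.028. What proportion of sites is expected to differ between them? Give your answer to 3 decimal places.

0.560

p = (3/4)(1 − e^(−4d/3)) = 0.75 × (1 − e^(-1.370667)) = 0.75 × (1 − 0.253938) = 0.559547.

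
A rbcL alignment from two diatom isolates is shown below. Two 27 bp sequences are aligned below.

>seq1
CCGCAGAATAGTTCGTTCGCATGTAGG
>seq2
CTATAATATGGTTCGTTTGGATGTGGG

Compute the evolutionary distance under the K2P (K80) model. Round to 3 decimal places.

Of 27 sites, 7 differences are transitions and 2 are transversions, so P = 7/27 ≈ 0.259259 and Q = 2/27 ≈ 0.074074.
Under the Kimura two-parameter model, d = −½ ln(1 − 2P − Q) − ¼ ln(1 − 2Q).
1 − 2P − Q = 0.407408, giving −½ ln(0.407408) = 0.448970.
1 − 2Q = 0.851852, giving −¼ ln(0.851852) = 0.040086.
d = 0.448970 + 0.040086 = 0.489056.

0.489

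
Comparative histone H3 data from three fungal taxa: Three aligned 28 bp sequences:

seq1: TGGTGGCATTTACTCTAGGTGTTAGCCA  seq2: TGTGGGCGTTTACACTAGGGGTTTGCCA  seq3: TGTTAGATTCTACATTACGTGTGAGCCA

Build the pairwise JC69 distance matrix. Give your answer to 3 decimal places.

d(seq1,seq2) = 0.252, d(seq1,seq3) = 0.420, d(seq2,seq3) = 0.485

seq1–seq2: 6/28 sites differ → p ≈ 0.214286, d = −0.75 ln(1 − 0.285715) = 0.252355 ≈ 0.252.
seq1–seq3: 9/28 sites differ → p ≈ 0.321429, d = −0.75 ln(1 − 0.428572) = 0.419713 ≈ 0.420.
seq2–seq3: 10/28 sites differ → p ≈ 0.357143, d = −0.75 ln(1 − 0.476191) = 0.484971 ≈ 0.485.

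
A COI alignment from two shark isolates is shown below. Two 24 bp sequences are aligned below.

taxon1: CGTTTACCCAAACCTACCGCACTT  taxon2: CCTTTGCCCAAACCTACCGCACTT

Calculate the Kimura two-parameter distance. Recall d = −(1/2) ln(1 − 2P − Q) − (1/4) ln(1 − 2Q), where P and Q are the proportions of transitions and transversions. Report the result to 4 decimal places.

0.0885

Of 24 sites, 1 differences are transitions and 1 are transversions, so P = 1/24 ≈ 0.041667 and Q = 1/24 ≈ 0.041667.
Under the Kimura two-parameter model, d = −½ ln(1 − 2P − Q) − ¼ ln(1 − 2Q).
1 − 2P − Q = 0.874999, giving −½ ln(0.874999) = 0.066766.
1 − 2Q = 0.916666, giving −¼ ln(0.916666) = 0.021753.
d = 0.066766 + 0.021753 = 0.088519.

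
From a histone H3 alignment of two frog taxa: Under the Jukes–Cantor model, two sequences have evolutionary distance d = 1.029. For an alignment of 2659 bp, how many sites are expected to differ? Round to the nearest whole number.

1489

Invert JC69: p = (3/4)(1 − e^(−4d/3)) = 0.75 × (1 − e^(-1.372)) = 0.75 × (1 − 0.253599) = 0.559801.
Expected differing sites = pL ≈ 0.559801 × 2659 = 1488.510859 ≈ 1489.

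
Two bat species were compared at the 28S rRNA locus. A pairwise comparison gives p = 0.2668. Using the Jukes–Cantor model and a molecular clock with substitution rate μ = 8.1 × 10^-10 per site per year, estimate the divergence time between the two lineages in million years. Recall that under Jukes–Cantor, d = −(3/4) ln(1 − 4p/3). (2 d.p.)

203.54

d = −(3/4) ln(1 − 4p/3) = −0.75 ln(1 − 0.355733) = −0.75 ln(0.644267)
  = −0.75 × (-0.439642) = 0.329732 substitutions/site.
Under a molecular clock d = 2μt, so t = d/(2μ) = 0.329732 / (2 × 8.1 × 10^-10) = 203.54 million years.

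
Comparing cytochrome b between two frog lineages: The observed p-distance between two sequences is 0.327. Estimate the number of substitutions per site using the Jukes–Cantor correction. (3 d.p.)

d = −(3/4) ln(1 − 4p/3) = −0.75 ln(1 − 0.436) = −0.75 ln(0.564)
  = −0.75 × (-0.572701) = 0.429526 substitutions/site.

0.430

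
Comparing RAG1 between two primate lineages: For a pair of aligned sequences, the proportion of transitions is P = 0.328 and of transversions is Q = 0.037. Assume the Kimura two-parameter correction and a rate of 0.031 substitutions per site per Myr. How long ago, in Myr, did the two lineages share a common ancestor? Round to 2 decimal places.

Under the Kimura two-parameter model, d = −½ ln(1 − 2P − Q) − ¼ ln(1 − 2Q).
1 − 2P − Q = 0.307, giving −½ ln(0.307) = 0.590454.
1 − 2Q = 0.926, giving −¼ ln(0.926) = 0.019220.
d = 0.590454 + 0.019220 = 0.609674.
Under a molecular clock d = 2μt, so t = d/(2μ) = 0.609674 / (2 × 0.031) = 9.83 Myr.

9.83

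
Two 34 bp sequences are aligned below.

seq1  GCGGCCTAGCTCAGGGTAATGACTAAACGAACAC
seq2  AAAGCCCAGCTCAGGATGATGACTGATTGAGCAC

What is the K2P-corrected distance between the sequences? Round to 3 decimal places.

0.408

Of 34 sites, 8 differences are transitions and 2 are transversions, so P = 8/34 ≈ 0.235294 and Q = 2/34 ≈ 0.058824.
Under the Kimura two-parameter model, d = −½ ln(1 − 2P − Q) − ¼ ln(1 − 2Q).
1 − 2P − Q = 0.470588, giving −½ ln(0.470588) = 0.376886.
1 − 2Q = 0.882352, giving −¼ ln(0.882352) = 0.031291.
d = 0.376886 + 0.031291 = 0.408177.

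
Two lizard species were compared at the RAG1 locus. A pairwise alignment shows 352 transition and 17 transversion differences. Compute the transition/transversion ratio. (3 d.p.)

R = 352/17 = 20.705882… ≈ 20.706 (to 3 d.p.).

20.706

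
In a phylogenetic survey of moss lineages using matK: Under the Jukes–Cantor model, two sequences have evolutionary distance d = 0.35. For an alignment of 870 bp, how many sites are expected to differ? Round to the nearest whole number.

243

Invert JC69: p = (3/4)(1 − e^(−4d/3)) = 0.75 × (1 − e^(-0.466667)) = 0.75 × (1 − 0.627089) = 0.279683.
Expected differing sites = pL ≈ 0.279683 × 870 = 243.32421 ≈ 243.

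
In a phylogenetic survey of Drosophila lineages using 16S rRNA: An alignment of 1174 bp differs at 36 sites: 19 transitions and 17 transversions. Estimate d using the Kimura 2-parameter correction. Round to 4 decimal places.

0.0313

P = 19/1174 ≈ 0.016184 and Q = 17/1174 ≈ 0.01448.
Under the Kimura two-parameter model, d = −½ ln(1 − 2P − Q) − ¼ ln(1 − 2Q).
1 − 2P − Q = 0.953152, giving −½ ln(0.953152) = 0.023990.
1 − 2Q = 0.97104, giving −¼ ln(0.97104) = 0.007347.
d = 0.023990 + 0.007347 = 0.031337.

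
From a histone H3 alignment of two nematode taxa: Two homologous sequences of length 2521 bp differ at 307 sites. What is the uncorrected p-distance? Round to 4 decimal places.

0.1218

p = 307/2521 = 0.121777… ≈ 0.1218 (to 4 d.p.).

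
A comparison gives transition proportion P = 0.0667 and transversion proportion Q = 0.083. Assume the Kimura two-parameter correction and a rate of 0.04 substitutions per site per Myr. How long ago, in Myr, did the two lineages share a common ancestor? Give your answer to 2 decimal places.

Under the Kimura two-parameter model, d = −½ ln(1 − 2P − Q) − ¼ ln(1 − 2Q).
1 − 2P − Q = 0.7836, giving −½ ln(0.7836) = 0.121928.
1 − 2Q = 0.834, giving −¼ ln(0.834) = 0.045380.
d = 0.121928 + 0.045380 = 0.167308.
Under a molecular clock d = 2μt, so t = d/(2μ) = 0.167308 / (2 × 0.04) = 2.09 Myr.

2.09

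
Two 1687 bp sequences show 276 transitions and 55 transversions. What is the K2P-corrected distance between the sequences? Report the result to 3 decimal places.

0.240

P = 276/1687 ≈ 0.163604 and Q = 55/1687 ≈ 0.032602.
Under the Kimura two-parameter model, d = −½ ln(1 − 2P − Q) − ¼ ln(1 − 2Q).
1 − 2P − Q = 0.64019, giving −½ ln(0.64019) = 0.222995.
1 − 2Q = 0.934796, giving −¼ ln(0.934796) = 0.016857.
d = 0.222995 + 0.016857 = 0.239852.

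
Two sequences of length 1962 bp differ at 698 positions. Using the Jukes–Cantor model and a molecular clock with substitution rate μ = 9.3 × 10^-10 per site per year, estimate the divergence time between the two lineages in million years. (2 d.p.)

259.32

p = 698/1962 ≈ 0.355759.
d = −(3/4) ln(1 − 4p/3) = −0.75 ln(1 − 0.474345) = −0.75 ln(0.525655)
  = −0.75 × (-0.643110) = 0.482333 substitutions/site.
Under a molecular clock d = 2μt, so t = d/(2μ) = 0.482333 / (2 × 9.3 × 10^-10) = 259.32 million years.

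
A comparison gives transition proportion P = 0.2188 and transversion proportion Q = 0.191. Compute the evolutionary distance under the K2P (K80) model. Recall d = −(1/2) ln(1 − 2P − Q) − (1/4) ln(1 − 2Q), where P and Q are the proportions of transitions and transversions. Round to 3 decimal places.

0.616

Under the Kimura two-parameter model, d = −½ ln(1 − 2P − Q) − ¼ ln(1 − 2Q).
1 − 2P − Q = 0.3714, giving −½ ln(0.3714) = 0.495238.
1 − 2Q = 0.618, giving −¼ ln(0.618) = 0.120317.
d = 0.495238 + 0.120317 = 0.615555.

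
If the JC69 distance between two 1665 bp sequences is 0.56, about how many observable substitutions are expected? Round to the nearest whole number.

Invert JC69: p = (3/4)(1 − e^(−4d/3)) = 0.75 × (1 − e^(-0.746667)) = 0.75 × (1 − 0.473944) = 0.394542.
Expected differing sites = pL ≈ 0.394542 × 1665 = 656.91243 ≈ 657.

657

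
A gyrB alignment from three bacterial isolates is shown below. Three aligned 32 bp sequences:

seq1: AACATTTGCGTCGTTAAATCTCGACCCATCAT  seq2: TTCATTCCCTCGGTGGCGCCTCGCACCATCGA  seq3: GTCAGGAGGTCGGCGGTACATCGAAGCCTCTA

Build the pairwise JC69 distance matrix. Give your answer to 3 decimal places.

seq1–seq2: 16/32 sites differ → p = 0.5, d = −0.75 ln(1 − 0.666667) = 0.823960 ≈ 0.824.
seq1–seq3: 20/32 sites differ → p = 0.625, d = −0.75 ln(1 − 0.833333) = 1.343818 ≈ 1.344.
seq2–seq3: 14/32 sites differ → p = 0.4375, d = −0.75 ln(1 − 0.583333) = 0.656601 ≈ 0.657.

d(seq1,seq2) = 0.824, d(seq1,seq3) = 1.344, d(seq2,seq3) = 0.657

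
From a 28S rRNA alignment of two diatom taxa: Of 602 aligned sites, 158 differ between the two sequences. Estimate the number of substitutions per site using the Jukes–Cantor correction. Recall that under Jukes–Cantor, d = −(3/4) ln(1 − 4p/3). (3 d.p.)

p = 158/602 ≈ 0.262458.
d = −(3/4) ln(1 − 4p/3) = −0.75 ln(1 − 0.349944) = −0.75 ln(0.650056)
  = −0.75 × (-0.430697) = 0.323023 substitutions/site.

0.323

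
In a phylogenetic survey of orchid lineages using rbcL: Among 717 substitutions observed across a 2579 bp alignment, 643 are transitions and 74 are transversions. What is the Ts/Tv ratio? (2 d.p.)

R = 643/74 = 8.689189… ≈ 8.69 (to 2 d.p.).

8.69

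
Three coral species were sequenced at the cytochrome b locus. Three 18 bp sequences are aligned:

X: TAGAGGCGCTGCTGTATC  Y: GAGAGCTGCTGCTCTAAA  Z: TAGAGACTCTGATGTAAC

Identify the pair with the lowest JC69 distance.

X and Z

X–Y: 6/18 differ, p = 0.333, d = 0.441.
X–Z: 4/18 differ, p = 0.222, d = 0.264.
Y–Z: 7/18 differ, p = 0.389, d = 0.548.
The smallest distance is between X and Z.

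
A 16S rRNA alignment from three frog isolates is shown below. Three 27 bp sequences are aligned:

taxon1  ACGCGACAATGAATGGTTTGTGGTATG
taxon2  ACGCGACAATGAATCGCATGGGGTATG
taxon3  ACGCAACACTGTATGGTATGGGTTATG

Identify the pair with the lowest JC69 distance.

taxon1–taxon2: 4/27 differ, p = 0.148, d = 0.165.
taxon1–taxon3: 6/27 differ, p = 0.222, d = 0.264.
taxon2–taxon3: 6/27 differ, p = 0.222, d = 0.264.
The smallest distance is between taxon1 and taxon2.

taxon1 and taxon2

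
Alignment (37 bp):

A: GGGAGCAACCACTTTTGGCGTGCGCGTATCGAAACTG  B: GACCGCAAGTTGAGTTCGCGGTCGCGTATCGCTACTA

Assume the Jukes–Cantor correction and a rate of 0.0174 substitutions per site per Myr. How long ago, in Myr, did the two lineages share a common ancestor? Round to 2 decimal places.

16.76

The sequences differ at 15 of 37 sites, so p = 15/37 ≈ 0.405405.
d = −(3/4) ln(1 − 4p/3) = −0.75 ln(1 − 0.54054) = −0.75 ln(0.45946)
  = −0.75 × (-0.777703) = 0.583277 substitutions/site.
Under a molecular clock d = 2μt, so t = d/(2μ) = 0.583277 / (2 × 0.0174) = 16.76 Myr.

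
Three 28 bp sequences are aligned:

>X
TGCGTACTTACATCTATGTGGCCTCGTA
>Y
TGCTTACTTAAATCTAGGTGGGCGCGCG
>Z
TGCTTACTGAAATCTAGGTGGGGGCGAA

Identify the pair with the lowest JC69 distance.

X–Y: 7/28 differ, p = 0.250, d = 0.304.
X–Z: 8/28 differ, p = 0.286, d = 0.360.
Y–Z: 4/28 differ, p = 0.143, d = 0.158.
The smallest distance is between Y and Z.

Y and Z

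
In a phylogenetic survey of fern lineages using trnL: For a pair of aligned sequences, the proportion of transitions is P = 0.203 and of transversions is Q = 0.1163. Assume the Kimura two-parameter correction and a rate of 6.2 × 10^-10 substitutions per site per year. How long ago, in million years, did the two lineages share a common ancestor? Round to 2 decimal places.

351.27

Under the Kimura two-parameter model, d = −½ ln(1 − 2P − Q) − ¼ ln(1 − 2Q).
1 − 2P − Q = 0.4777, giving −½ ln(0.4777) = 0.369386.
1 − 2Q = 0.7674, giving −¼ ln(0.7674) = 0.066187.
d = 0.369386 + 0.066187 = 0.435573.
Under a molecular clock d = 2μt, so t = d/(2μ) = 0.435573 / (2 × 6.2 × 10^-10) = 351.27 million years.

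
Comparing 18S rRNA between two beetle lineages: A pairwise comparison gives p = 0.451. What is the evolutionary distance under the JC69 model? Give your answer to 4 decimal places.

0.6897

d = −(3/4) ln(1 − 4p/3) = −0.75 ln(1 − 0.601333) = −0.75 ln(0.398667)
  = −0.75 × (-0.919629) = 0.689722 substitutions/site.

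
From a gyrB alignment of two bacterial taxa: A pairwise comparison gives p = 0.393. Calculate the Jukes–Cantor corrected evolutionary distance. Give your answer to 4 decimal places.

0.5568

d = −(3/4) ln(1 − 4p/3) = −0.75 ln(1 − 0.524) = −0.75 ln(0.476)
  = −0.75 × (-0.742337) = 0.556753 substitutions/site.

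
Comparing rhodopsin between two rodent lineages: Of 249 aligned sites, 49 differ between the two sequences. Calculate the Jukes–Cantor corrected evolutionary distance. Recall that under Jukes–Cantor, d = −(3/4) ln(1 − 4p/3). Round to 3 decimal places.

p = 49/249 ≈ 0.196787.
d = −(3/4) ln(1 − 4p/3) = −0.75 ln(1 − 0.262383) = −0.75 ln(0.737617)
  = −0.75 × (-0.304331) = 0.228248 substitutions/site.

0.228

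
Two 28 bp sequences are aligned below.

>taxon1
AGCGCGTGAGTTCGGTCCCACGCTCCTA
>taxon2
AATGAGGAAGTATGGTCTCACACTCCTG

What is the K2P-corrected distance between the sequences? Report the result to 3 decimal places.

0.527

Of 28 sites, 7 differences are transitions and 3 are transversions, so P = 7/28 = 0.25 and Q = 3/28 ≈ 0.107143.
Under the Kimura two-parameter model, d = −½ ln(1 − 2P − Q) − ¼ ln(1 − 2Q).
1 − 2P − Q = 0.392857, giving −½ ln(0.392857) = 0.467155.
1 − 2Q = 0.785714, giving −¼ ln(0.785714) = 0.060291.
d = 0.467155 + 0.060291 = 0.527446.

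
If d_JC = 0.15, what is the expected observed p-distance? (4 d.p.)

0.1360

p = (3/4)(1 − e^(−4d/3)) = 0.75 × (1 − e^(-0.2)) = 0.75 × (1 − 0.818731) = 0.135952.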